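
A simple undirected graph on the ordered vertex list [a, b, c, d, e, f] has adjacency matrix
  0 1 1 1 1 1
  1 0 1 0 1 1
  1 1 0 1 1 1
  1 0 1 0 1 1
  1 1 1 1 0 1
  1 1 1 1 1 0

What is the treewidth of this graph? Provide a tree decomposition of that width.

Treewidth 4.
One optimal decomposition is:
Bags: B1 = {a, b, c, e, f}  B2 = {a, c, d, e, f}
Tree: B1–B2

Every bag has size at most 5, so the width is 5 − 1 = 4 and tw(G) ≤ 4. For the lower bound, the 5 vertices {a, c, d, e, f} are pairwise adjacent, and any tree decomposition puts a clique entirely inside one bag — forcing width ≥ 4. Hence tw(G) = 4 exactly.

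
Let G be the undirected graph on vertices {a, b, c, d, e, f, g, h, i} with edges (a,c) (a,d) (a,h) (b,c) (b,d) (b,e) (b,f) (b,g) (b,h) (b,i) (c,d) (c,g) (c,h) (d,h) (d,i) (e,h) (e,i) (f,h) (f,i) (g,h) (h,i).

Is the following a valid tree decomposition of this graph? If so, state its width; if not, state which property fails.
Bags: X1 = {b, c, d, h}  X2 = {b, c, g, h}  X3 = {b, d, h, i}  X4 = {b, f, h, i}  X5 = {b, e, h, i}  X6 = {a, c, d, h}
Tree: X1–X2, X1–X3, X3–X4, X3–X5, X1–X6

Yes; width 3.

Checking the three conditions: (i) the bags cover all of {a, b, c, d, e, f, g, h, i}; (ii) for each edge, some bag contains both endpoints; (iii) the bags containing any fixed vertex form a subtree. All hold, so the decomposition is valid with width 4 − 1 = 3.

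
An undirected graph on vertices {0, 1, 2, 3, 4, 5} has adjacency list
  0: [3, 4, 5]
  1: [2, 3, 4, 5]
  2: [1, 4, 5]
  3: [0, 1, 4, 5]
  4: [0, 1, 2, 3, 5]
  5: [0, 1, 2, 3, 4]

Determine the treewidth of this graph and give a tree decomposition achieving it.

Each bag holds 4 vertices, so the decomposition has width 3, which upper-bounds the treewidth. Conversely, {0, 3, 4, 5} is a clique of size 4, and the vertices of any clique must share a bag in every tree decomposition; so some bag has ≥ 4 vertices and tw(G) ≥ 3. Combining the bounds, tw(G) = 3.

Treewidth 3.
One optimal decomposition is:
Bags: B1 = {1, 3, 4, 5}  B2 = {0, 3, 4, 5}  B3 = {1, 2, 4, 5}
Tree: B1–B2, B1–B3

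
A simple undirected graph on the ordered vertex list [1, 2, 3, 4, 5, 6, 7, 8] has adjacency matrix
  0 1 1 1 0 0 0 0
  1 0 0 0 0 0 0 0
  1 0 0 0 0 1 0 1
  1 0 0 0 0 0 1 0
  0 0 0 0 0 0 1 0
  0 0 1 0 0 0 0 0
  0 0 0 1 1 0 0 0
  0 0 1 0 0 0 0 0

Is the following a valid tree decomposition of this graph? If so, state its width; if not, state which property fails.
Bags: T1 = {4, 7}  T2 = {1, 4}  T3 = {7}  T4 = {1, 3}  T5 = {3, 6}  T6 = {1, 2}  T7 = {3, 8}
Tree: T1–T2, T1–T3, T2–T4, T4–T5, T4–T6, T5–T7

A tree decomposition must satisfy three properties: every vertex lies in some bag; for every edge, both endpoints lie together in some bag; and for every vertex, the bags containing it form a connected subtree. Here vertex 5 appears in no bag, so the decomposition is invalid.

No — vertex 5 appears in no bag.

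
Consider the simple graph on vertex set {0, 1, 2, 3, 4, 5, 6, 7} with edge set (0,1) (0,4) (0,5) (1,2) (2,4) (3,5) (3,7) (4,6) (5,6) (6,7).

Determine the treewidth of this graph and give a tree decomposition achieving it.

The largest bag has 3 vertices, giving width 2; this decomposition certifies tw(G) ≤ 2. The edges 3–7–6–5–3 form a cycle, so G is not a tree and its treewidth is at least 2. Combining the bounds, tw(G) = 2.

Treewidth 2.
One such decomposition:
Bags: B1 = {3, 5, 7}  B2 = {5, 6, 7}  B3 = {0, 5, 6}  B4 = {0, 4, 6}  B5 = {0, 1, 4}  B6 = {1, 2, 4}
Tree: B1–B2, B2–B3, B3–B4, B4–B5, B5–B6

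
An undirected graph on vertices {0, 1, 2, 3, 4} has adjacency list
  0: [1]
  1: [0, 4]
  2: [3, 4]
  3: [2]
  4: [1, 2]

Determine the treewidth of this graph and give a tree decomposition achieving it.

Treewidth 1.
Bags: B1 = {2, 3}  B2 = {2, 4}  B3 = {1, 4}  B4 = {0, 1}
Tree: B1–B2, B2–B3, B3–B4

Every bag has size at most 2, so the width is 2 − 1 = 1 and tw(G) ≤ 1. G has an edge, so its treewidth is at least 1. Therefore the treewidth is 1.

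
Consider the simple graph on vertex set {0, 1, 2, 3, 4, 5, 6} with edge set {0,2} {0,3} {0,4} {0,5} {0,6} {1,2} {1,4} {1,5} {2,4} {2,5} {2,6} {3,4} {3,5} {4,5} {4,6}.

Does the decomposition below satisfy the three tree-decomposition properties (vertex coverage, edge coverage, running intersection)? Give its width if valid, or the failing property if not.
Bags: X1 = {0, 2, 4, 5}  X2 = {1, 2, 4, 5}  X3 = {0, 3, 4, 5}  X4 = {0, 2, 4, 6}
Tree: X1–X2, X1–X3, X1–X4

Yes; width 3.

Vertex coverage: the bags together contain {0, 1, 2, 3, 4, 5, 6}, the full vertex set. Edge coverage: each edge of G has both endpoints in at least one bag. Running intersection: for every vertex, the bags containing it form a connected subtree. All three properties hold, so this is a valid tree decomposition of width max|bag| − 1 = 3, and hence tw(G) ≤ 3.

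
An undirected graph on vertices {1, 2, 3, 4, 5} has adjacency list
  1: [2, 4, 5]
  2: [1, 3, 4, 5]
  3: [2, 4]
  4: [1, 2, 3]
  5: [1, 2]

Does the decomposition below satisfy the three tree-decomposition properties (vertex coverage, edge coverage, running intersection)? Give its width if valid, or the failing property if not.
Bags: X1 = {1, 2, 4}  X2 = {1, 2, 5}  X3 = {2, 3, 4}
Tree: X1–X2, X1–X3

Yes; width 2.

Vertex coverage: the bags together contain {1, 2, 3, 4, 5}, the full vertex set. Edge coverage: each edge of G has both endpoints in at least one bag. Running intersection: for every vertex, the bags containing it form a connected subtree. All three properties hold, so this is a valid tree decomposition of width max|bag| − 1 = 2, and hence tw(G) ≤ 2.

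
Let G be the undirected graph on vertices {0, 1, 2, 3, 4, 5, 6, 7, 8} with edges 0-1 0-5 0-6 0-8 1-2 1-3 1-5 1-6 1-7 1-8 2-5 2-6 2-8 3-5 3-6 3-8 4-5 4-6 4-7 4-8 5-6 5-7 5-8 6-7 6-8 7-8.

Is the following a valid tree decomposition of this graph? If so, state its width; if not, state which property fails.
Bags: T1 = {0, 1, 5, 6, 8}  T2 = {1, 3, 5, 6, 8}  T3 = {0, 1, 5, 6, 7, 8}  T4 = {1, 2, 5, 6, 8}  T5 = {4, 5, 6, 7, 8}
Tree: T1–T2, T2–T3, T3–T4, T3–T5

A tree decomposition must satisfy three properties: every vertex lies in some bag; for every edge, both endpoints lie together in some bag; and for every vertex, the bags containing it form a connected subtree. Here bags containing vertex 0 are not connected in the tree, so the decomposition is invalid.

No — bags containing vertex 0 are not connected in the tree.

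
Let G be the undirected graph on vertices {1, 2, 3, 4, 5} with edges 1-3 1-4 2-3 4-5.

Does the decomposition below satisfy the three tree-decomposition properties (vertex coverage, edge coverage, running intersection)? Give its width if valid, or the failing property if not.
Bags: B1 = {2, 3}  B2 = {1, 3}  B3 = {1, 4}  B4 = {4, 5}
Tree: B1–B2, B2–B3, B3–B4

Yes; width 1.

Vertex coverage: the bags together contain {1, 2, 3, 4, 5}, the full vertex set. Edge coverage: each edge of G has both endpoints in at least one bag. Running intersection: for every vertex, the bags containing it form a connected subtree. All three properties hold, so this is a valid tree decomposition of width max|bag| − 1 = 1, and hence tw(G) ≤ 1.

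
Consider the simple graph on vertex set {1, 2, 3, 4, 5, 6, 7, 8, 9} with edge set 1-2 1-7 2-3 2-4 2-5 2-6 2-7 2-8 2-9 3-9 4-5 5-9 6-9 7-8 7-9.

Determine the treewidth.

2

A width-2 tree decomposition is:
Bags: B1 = {2, 7, 8}  B2 = {2, 7, 9}  B3 = {2, 5, 9}  B4 = {1, 2, 7}  B5 = {2, 4, 5}  B6 = {2, 3, 9}  B7 = {2, 6, 9}
Tree: B1–B2, B2–B3, B2–B4, B3–B5, B2–B6, B2–B7
The largest bag has 3 vertices, giving width 2; this decomposition certifies tw(G) ≤ 2. On the other hand G contains the 3-clique {2, 7, 8}. A clique must lie in a single bag of any decomposition, so no decomposition can have width below 2. Combining the bounds, tw(G) = 2.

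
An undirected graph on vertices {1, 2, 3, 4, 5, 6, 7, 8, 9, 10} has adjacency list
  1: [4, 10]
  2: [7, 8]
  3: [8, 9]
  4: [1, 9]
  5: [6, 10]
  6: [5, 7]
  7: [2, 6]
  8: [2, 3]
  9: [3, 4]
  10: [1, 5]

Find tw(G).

A width-2 tree decomposition is:
Bags: B1 = {3, 4, 9}  B2 = {1, 3, 4}  B3 = {1, 3, 10}  B4 = {3, 5, 10}  B5 = {3, 5, 6}  B6 = {3, 6, 7}  B7 = {2, 3, 7}  B8 = {2, 3, 8}
Tree: B1–B2, B2–B3, B3–B4, B4–B5, B5–B6, B6–B7, B7–B8
Every bag has size at most 3, so the width is 3 − 1 = 2 and tw(G) ≤ 2. For the lower bound, G contains the cycle 3–9–4–1–10–5–6–7–2–8–3, so G is not a forest; only forests have treewidth ≤ 1, hence tw(G) ≥ 2. The upper and lower bounds meet at 2, so that is the treewidth.

2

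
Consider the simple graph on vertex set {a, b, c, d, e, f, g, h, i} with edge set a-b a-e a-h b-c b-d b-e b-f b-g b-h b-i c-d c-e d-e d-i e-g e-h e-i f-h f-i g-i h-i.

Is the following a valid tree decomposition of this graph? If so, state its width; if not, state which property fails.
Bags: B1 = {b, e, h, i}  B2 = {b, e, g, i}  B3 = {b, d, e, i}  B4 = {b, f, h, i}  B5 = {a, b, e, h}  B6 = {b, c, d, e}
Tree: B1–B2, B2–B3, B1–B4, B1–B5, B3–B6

Yes; width 3.

Vertex coverage: the bags together contain {a, b, c, d, e, f, g, h, i}, the full vertex set. Edge coverage: each edge of G has both endpoints in at least one bag. Running intersection: for every vertex, the bags containing it form a connected subtree. All three properties hold, so this is a valid tree decomposition of width max|bag| − 1 = 3, and hence tw(G) ≤ 3.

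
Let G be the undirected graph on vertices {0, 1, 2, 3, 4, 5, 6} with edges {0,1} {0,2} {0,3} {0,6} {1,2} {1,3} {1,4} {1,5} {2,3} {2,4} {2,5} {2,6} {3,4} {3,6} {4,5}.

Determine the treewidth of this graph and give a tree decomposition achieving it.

Treewidth 3.
Bags: B1 = {0, 2, 3, 6}  B2 = {0, 1, 2, 3}  B3 = {1, 2, 3, 4}  B4 = {1, 2, 4, 5}
Tree: B1–B2, B2–B3, B3–B4

The largest bag has 4 vertices, giving width 3; this decomposition certifies tw(G) ≤ 3. On the other hand G contains the 4-clique {0, 1, 2, 3}. A clique must lie in a single bag of any decomposition, so no decomposition can have width below 3. Hence tw(G) = 3 exactly.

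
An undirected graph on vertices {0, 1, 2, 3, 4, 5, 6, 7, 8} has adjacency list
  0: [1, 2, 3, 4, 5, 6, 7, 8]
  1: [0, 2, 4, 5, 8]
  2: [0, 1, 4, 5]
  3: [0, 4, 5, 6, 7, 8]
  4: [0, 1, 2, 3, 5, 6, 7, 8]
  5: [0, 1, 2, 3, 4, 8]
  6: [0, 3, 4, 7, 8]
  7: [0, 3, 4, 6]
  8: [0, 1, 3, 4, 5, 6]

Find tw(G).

4

A width-4 tree decomposition is:
Bags: B1 = {0, 3, 4, 6, 8}  B2 = {0, 3, 4, 6, 7}  B3 = {0, 3, 4, 5, 8}  B4 = {0, 1, 4, 5, 8}  B5 = {0, 1, 2, 4, 5}
Tree: B1–B2, B1–B3, B3–B4, B4–B5
Each bag holds 5 vertices, so the decomposition has width 4, which upper-bounds the treewidth. On the other hand G contains the 5-clique {0, 1, 4, 5, 8}. A clique must lie in a single bag of any decomposition, so no decomposition can have width below 4. Hence tw(G) = 4 exactly.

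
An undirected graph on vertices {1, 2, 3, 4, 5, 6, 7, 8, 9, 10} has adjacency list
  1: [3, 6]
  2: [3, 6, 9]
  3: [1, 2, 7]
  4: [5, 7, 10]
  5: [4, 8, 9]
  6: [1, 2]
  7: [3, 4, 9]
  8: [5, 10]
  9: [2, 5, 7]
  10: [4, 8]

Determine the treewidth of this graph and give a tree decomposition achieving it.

Each bag holds 3 vertices, so the decomposition has width 2, which upper-bounds the treewidth. For the lower bound, G contains the cycle 8–10–4–5–8, so G is not a forest; only forests have treewidth ≤ 1, hence tw(G) ≥ 2. Therefore the treewidth is 2.

Treewidth 2.
Bags: B1 = {5, 8, 10}  B2 = {4, 5, 10}  B3 = {4, 5, 9}  B4 = {4, 7, 9}  B5 = {2, 7, 9}  B6 = {2, 3, 7}  B7 = {2, 3, 6}  B8 = {1, 3, 6}
Tree: B1–B2, B2–B3, B3–B4, B4–B5, B5–B6, B6–B7, B7–B8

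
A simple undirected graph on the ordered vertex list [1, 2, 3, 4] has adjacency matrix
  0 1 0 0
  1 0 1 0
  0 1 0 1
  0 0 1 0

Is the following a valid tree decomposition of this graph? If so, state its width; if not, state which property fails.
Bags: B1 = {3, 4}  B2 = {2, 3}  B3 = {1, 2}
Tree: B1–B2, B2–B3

Yes; width 1.

Vertex coverage: the bags together contain {1, 2, 3, 4}, the full vertex set. Edge coverage: each edge of G has both endpoints in at least one bag. Running intersection: for every vertex, the bags containing it form a connected subtree. All three properties hold, so this is a valid tree decomposition of width max|bag| − 1 = 1, and hence tw(G) ≤ 1.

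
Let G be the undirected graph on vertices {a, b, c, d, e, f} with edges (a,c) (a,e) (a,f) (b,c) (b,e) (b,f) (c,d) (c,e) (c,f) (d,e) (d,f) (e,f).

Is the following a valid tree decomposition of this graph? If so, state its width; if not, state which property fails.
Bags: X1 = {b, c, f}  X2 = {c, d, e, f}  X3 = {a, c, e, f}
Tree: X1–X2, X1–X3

No — edge (e,b) lies in no bag.

A tree decomposition must satisfy three properties: every vertex lies in some bag; for every edge, both endpoints lie together in some bag; and for every vertex, the bags containing it form a connected subtree. Here edge (e,b) lies in no bag, so the decomposition is invalid.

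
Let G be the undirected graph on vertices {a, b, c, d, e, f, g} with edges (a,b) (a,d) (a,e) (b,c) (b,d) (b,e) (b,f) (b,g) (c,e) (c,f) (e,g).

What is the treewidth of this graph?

2

A width-2 tree decomposition is:
Bags: B1 = {b, c, e}  B2 = {b, e, g}  B3 = {a, b, e}  B4 = {b, c, f}  B5 = {a, b, d}
Tree: B1–B2, B2–B3, B1–B4, B3–B5
The largest bag has 3 vertices, giving width 2; this decomposition certifies tw(G) ≤ 2. On the other hand G contains the 3-clique {a, b, d}. A clique must lie in a single bag of any decomposition, so no decomposition can have width below 2. Therefore the treewidth is 2.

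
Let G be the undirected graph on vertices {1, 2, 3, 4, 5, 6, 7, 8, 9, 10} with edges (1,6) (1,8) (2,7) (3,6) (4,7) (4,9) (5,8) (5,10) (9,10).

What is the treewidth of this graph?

A width-1 tree decomposition is:
Bags: B1 = {2, 7}  B2 = {4, 7}  B3 = {4, 9}  B4 = {9, 10}  B5 = {5, 10}  B6 = {5, 8}  B7 = {1, 8}  B8 = {1, 6}  B9 = {3, 6}
Tree: B1–B2, B2–B3, B3–B4, B4–B5, B5–B6, B6–B7, B7–B8, B8–B9
Each bag holds 2 vertices, so the decomposition has width 1, which upper-bounds the treewidth. G has an edge, so its treewidth is at least 1. Hence tw(G) = 1 exactly.

1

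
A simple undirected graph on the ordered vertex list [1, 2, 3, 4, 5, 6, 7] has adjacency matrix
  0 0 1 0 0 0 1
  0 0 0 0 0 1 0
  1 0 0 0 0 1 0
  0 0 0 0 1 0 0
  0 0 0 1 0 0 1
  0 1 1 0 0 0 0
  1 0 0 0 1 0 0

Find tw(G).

1

A width-1 tree decomposition is:
Bags: B1 = {4, 5}  B2 = {5, 7}  B3 = {1, 7}  B4 = {1, 3}  B5 = {3, 6}  B6 = {2, 6}
Tree: B1–B2, B2–B3, B3–B4, B4–B5, B5–B6
Every bag has size at most 2, so the width is 2 − 1 = 1 and tw(G) ≤ 1. Since G has at least one edge (e.g. 4–5), it is not an edgeless graph, so tw(G) ≥ 1. Combining the bounds, tw(G) = 1.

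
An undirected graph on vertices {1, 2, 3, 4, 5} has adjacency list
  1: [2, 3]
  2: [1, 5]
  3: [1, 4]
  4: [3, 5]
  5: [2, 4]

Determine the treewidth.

A width-2 tree decomposition is:
Bags: B1 = {2, 4, 5}  B2 = {2, 3, 4}  B3 = {1, 2, 3}
Tree: B1–B2, B2–B3
Each bag holds 3 vertices, so the decomposition has width 2, which upper-bounds the treewidth. Since 2–5–4–3–1–2 is a cycle in G, G is not acyclic. Forests are exactly the graphs of treewidth ≤ 1, so tw(G) ≥ 2. Combining the bounds, tw(G) = 2.

2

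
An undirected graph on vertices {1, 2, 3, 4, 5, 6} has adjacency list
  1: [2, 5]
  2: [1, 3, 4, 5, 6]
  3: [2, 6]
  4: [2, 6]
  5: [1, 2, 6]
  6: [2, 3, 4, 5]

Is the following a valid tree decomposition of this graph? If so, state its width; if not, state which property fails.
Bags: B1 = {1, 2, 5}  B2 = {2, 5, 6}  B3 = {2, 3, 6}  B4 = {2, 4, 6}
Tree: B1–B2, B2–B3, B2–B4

Vertex coverage: the bags together contain {1, 2, 3, 4, 5, 6}, the full vertex set. Edge coverage: each edge of G has both endpoints in at least one bag. Running intersection: for every vertex, the bags containing it form a connected subtree. All three properties hold, so this is a valid tree decomposition of width max|bag| − 1 = 2, and hence tw(G) ≤ 2.

Yes; width 2.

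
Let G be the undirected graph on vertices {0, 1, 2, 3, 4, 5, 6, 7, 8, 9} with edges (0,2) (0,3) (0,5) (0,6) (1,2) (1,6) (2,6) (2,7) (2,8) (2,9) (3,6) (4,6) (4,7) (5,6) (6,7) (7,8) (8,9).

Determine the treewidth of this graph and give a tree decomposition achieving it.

Each bag holds 3 vertices, so the decomposition has width 2, which upper-bounds the treewidth. For the lower bound, the 3 vertices {2, 8, 9} are pairwise adjacent, and any tree decomposition puts a clique entirely inside one bag — forcing width ≥ 2. The upper and lower bounds meet at 2, so that is the treewidth.

Treewidth 2.
One such decomposition:
Bags: B1 = {2, 7, 8}  B2 = {2, 6, 7}  B3 = {2, 8, 9}  B4 = {0, 2, 6}  B5 = {4, 6, 7}  B6 = {0, 5, 6}  B7 = {0, 3, 6}  B8 = {1, 2, 6}
Tree: B1–B2, B1–B3, B2–B4, B2–B5, B4–B6, B6–B7, B2–B8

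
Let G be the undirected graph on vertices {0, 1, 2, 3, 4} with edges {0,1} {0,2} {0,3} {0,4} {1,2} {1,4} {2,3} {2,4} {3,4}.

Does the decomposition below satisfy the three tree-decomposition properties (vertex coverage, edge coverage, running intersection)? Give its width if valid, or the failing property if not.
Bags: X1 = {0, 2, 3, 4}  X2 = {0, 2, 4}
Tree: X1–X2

No — vertex 1 appears in no bag.

A tree decomposition must satisfy three properties: every vertex lies in some bag; for every edge, both endpoints lie together in some bag; and for every vertex, the bags containing it form a connected subtree. Here vertex 1 appears in no bag, so the decomposition is invalid.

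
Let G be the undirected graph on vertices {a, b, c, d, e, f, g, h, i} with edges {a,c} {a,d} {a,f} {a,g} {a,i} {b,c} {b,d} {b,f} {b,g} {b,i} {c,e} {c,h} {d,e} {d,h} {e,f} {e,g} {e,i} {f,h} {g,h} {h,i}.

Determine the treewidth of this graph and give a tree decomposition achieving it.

Every bag has size at most 5, so the width is 5 − 1 = 4 and tw(G) ≤ 4. For the lower bound: the 5 vertex sets {c,e}, {g,h}, {a,d}, {b}, {i} are disjoint, each induces a connected subgraph, and every pair is joined by at least one edge of G. Contracting each set to a single vertex therefore yields K_{5} as a minor, and since treewidth is minor-monotone, tw(G) ≥ tw(K_{5}) = 4. Combining the bounds, tw(G) = 4.

Treewidth 4.
Bags: B1 = {a, b, c, e, h}  B2 = {a, b, e, g, h}  B3 = {a, b, d, e, h}  B4 = {a, b, e, h, i}  B5 = {a, b, e, f, h}
Tree: B1–B2, B2–B3, B3–B4, B4–B5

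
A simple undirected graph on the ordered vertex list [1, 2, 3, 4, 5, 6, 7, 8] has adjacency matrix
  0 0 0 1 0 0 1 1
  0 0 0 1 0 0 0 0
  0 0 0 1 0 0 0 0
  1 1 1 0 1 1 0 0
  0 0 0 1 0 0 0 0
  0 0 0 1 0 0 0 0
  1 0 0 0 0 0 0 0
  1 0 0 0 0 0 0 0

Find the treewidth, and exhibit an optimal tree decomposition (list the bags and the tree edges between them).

Treewidth 1.
One optimal decomposition is:
Bags: B1 = {1, 7}  B2 = {1, 4}  B3 = {4, 6}  B4 = {4, 5}  B5 = {1, 8}  B6 = {2, 4}  B7 = {3, 4}
Tree: B1–B2, B2–B3, B2–B4, B1–B5, B3–B6, B3–B7

The largest bag has 2 vertices, giving width 1; this decomposition certifies tw(G) ≤ 1. Any graph with an edge has treewidth ≥ 1, and G has the edge 1–7. Combining the bounds, tw(G) = 1.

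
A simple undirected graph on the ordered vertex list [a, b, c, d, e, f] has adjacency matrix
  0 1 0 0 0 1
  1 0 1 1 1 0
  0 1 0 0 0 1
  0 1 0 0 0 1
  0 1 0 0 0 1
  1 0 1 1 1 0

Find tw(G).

2

A width-2 tree decomposition is:
Bags: B1 = {b, d, f}  B2 = {a, b, f}  B3 = {b, e, f}  B4 = {b, c, f}
Tree: B1–B2, B2–B3, B3–B4
Each bag holds 3 vertices, so the decomposition has width 2, which upper-bounds the treewidth. The edges b–d–f–a–b form a cycle, so G is not a tree and its treewidth is at least 2. The upper and lower bounds meet at 2, so that is the treewidth.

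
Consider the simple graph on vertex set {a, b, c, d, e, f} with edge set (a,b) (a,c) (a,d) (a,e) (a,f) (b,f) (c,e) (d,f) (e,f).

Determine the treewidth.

2

A width-2 tree decomposition is:
Bags: B1 = {a, d, f}  B2 = {a, b, f}  B3 = {a, e, f}  B4 = {a, c, e}
Tree: B1–B2, B2–B3, B3–B4
Each bag holds 3 vertices, so the decomposition has width 2, which upper-bounds the treewidth. Conversely, {a, c, e} is a clique of size 3, and the vertices of any clique must share a bag in every tree decomposition; so some bag has ≥ 3 vertices and tw(G) ≥ 2. Hence tw(G) = 2 exactly.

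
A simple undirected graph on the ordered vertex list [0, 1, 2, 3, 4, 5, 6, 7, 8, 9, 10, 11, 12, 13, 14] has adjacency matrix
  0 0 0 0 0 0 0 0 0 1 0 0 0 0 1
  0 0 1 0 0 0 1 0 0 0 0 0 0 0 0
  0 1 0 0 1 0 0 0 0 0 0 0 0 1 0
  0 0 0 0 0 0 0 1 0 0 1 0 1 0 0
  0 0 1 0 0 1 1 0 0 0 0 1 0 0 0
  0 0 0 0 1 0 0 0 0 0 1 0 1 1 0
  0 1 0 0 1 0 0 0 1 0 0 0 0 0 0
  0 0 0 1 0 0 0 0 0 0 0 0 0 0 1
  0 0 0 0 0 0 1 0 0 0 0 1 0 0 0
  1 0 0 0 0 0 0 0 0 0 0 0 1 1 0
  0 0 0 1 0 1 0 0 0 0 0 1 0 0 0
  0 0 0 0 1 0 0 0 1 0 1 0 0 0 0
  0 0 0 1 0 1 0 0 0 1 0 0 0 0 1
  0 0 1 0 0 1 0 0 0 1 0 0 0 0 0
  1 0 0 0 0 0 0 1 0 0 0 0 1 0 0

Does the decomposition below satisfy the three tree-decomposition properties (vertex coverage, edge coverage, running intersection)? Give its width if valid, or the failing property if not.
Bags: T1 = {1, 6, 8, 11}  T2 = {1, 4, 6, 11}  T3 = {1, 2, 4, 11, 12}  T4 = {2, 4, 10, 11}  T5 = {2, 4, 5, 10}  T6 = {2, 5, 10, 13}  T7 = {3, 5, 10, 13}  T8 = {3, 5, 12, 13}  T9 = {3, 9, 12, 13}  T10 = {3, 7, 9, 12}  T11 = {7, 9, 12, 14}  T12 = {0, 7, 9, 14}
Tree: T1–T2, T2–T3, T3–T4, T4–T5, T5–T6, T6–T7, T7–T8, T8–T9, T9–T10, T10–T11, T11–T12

A tree decomposition must satisfy three properties: every vertex lies in some bag; for every edge, both endpoints lie together in some bag; and for every vertex, the bags containing it form a connected subtree. Here bags containing vertex 12 are not connected in the tree, so the decomposition is invalid.

No — bags containing vertex 12 are not connected in the tree.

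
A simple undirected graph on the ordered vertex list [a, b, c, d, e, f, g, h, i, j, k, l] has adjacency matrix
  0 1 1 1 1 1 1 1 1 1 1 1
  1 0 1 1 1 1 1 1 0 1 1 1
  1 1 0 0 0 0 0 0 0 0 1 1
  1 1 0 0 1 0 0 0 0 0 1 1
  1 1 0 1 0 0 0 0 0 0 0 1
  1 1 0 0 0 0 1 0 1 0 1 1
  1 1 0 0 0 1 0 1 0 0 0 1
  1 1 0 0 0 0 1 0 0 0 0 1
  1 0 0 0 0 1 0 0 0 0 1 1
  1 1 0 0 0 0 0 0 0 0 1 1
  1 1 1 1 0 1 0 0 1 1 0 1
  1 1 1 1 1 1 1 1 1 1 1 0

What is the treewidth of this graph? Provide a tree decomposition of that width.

The largest bag has 5 vertices, giving width 4; this decomposition certifies tw(G) ≤ 4. On the other hand G contains the 5-clique {a, b, g, h, l}. A clique must lie in a single bag of any decomposition, so no decomposition can have width below 4. Hence tw(G) = 4 exactly.

Treewidth 4.
One such decomposition:
Bags: B1 = {a, b, f, k, l}  B2 = {a, b, d, k, l}  B3 = {a, b, f, g, l}  B4 = {a, b, c, k, l}  B5 = {a, b, g, h, l}  B6 = {a, b, d, e, l}  B7 = {a, b, j, k, l}  B8 = {a, f, i, k, l}
Tree: B1–B2, B1–B3, B2–B4, B3–B5, B2–B6, B1–B7, B1–B8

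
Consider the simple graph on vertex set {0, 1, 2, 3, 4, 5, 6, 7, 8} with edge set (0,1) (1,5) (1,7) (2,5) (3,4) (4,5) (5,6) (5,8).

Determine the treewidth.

1

A width-1 tree decomposition is:
Bags: B1 = {1, 5}  B2 = {1, 7}  B3 = {4, 5}  B4 = {2, 5}  B5 = {5, 8}  B6 = {5, 6}  B7 = {3, 4}  B8 = {0, 1}
Tree: B1–B2, B1–B3, B3–B4, B1–B5, B5–B6, B3–B7, B2–B8
Every bag has size at most 2, so the width is 2 − 1 = 1 and tw(G) ≤ 1. G has an edge, so its treewidth is at least 1. Combining the bounds, tw(G) = 1.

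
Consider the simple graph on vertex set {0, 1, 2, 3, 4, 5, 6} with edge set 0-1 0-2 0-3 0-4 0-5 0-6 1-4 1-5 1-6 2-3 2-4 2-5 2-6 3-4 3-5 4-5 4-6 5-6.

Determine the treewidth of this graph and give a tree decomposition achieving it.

Treewidth 4.
Bags: B1 = {0, 2, 4, 5, 6}  B2 = {0, 1, 4, 5, 6}  B3 = {0, 2, 3, 4, 5}
Tree: B1–B2, B1–B3

Each bag holds 5 vertices, so the decomposition has width 4, which upper-bounds the treewidth. On the other hand G contains the 5-clique {0, 1, 4, 5, 6}. A clique must lie in a single bag of any decomposition, so no decomposition can have width below 4. Hence tw(G) = 4 exactly.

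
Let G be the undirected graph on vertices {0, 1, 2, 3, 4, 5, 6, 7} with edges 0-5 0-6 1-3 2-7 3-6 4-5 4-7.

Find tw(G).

1

A width-1 tree decomposition is:
Bags: B1 = {1, 3}  B2 = {3, 6}  B3 = {0, 6}  B4 = {0, 5}  B5 = {4, 5}  B6 = {4, 7}  B7 = {2, 7}
Tree: B1–B2, B2–B3, B3–B4, B4–B5, B5–B6, B6–B7
Each bag holds 2 vertices, so the decomposition has width 1, which upper-bounds the treewidth. Since G has at least one edge (e.g. 1–3), it is not an edgeless graph, so tw(G) ≥ 1. Therefore the treewidth is 1.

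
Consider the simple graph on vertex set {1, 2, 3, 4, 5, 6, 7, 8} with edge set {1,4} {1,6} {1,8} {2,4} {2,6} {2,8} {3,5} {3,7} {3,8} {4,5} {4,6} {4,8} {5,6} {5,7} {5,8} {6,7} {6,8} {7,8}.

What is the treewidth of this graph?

3

A width-3 tree decomposition is:
Bags: B1 = {2, 4, 6, 8}  B2 = {4, 5, 6, 8}  B3 = {1, 4, 6, 8}  B4 = {5, 6, 7, 8}  B5 = {3, 5, 7, 8}
Tree: B1–B2, B2–B3, B2–B4, B4–B5
Each bag holds 4 vertices, so the decomposition has width 3, which upper-bounds the treewidth. On the other hand G contains the 4-clique {3, 5, 7, 8}. A clique must lie in a single bag of any decomposition, so no decomposition can have width below 3. Combining the bounds, tw(G) = 3.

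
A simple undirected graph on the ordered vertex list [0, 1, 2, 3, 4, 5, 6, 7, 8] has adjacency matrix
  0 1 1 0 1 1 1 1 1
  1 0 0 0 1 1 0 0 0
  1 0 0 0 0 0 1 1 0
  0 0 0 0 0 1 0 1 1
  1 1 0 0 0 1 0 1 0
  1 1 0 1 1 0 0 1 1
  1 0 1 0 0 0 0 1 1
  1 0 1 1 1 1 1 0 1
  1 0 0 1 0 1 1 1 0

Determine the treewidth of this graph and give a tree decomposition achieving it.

Treewidth 3.
One optimal decomposition is:
Bags: B1 = {0, 4, 5, 7}  B2 = {0, 5, 7, 8}  B3 = {0, 1, 4, 5}  B4 = {0, 6, 7, 8}  B5 = {3, 5, 7, 8}  B6 = {0, 2, 6, 7}
Tree: B1–B2, B1–B3, B2–B4, B2–B5, B4–B6

Each bag holds 4 vertices, so the decomposition has width 3, which upper-bounds the treewidth. For the lower bound, the 4 vertices {0, 1, 4, 5} are pairwise adjacent, and any tree decomposition puts a clique entirely inside one bag — forcing width ≥ 3. Combining the bounds, tw(G) = 3.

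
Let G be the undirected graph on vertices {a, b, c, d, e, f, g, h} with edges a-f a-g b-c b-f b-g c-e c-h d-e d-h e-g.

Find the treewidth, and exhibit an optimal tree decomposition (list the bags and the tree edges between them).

Treewidth 2.
One such decomposition:
Bags: B1 = {d, e, h}  B2 = {c, e, h}  B3 = {c, e, g}  B4 = {b, c, g}  B5 = {a, b, g}  B6 = {a, b, f}
Tree: B1–B2, B2–B3, B3–B4, B4–B5, B5–B6

Each bag holds 3 vertices, so the decomposition has width 2, which upper-bounds the treewidth. The edges d–h–c–e–d form a cycle, so G is not a tree and its treewidth is at least 2. The upper and lower bounds meet at 2, so that is the treewidth.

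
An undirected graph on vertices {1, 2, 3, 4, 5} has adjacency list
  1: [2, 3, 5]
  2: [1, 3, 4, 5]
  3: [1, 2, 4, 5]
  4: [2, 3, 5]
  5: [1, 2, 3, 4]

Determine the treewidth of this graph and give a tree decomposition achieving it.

Treewidth 3.
One such decomposition:
Bags: B1 = {2, 3, 4, 5}  B2 = {1, 2, 3, 5}
Tree: B1–B2

The largest bag has 4 vertices, giving width 3; this decomposition certifies tw(G) ≤ 3. For the lower bound, the 4 vertices {1, 2, 3, 5} are pairwise adjacent, and any tree decomposition puts a clique entirely inside one bag — forcing width ≥ 3. Therefore the treewidth is 3.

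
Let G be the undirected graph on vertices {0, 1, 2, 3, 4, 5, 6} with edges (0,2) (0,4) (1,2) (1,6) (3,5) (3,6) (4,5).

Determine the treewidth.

2

A width-2 tree decomposition is:
Bags: B1 = {3, 5, 6}  B2 = {1, 5, 6}  B3 = {1, 2, 5}  B4 = {0, 2, 5}  B5 = {0, 4, 5}
Tree: B1–B2, B2–B3, B3–B4, B4–B5
Each bag holds 3 vertices, so the decomposition has width 2, which upper-bounds the treewidth. Since 5–3–6–1–2–0–4–5 is a cycle in G, G is not acyclic. Forests are exactly the graphs of treewidth ≤ 1, so tw(G) ≥ 2. Combining the bounds, tw(G) = 2.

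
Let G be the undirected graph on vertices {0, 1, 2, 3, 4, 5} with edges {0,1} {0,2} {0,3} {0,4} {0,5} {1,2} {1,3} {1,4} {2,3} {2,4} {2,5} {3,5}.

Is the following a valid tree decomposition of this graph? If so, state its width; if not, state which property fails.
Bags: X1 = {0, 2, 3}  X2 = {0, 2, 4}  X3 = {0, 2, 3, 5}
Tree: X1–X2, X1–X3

A tree decomposition must satisfy three properties: every vertex lies in some bag; for every edge, both endpoints lie together in some bag; and for every vertex, the bags containing it form a connected subtree. Here vertex 1 appears in no bag, so the decomposition is invalid.

No — vertex 1 appears in no bag.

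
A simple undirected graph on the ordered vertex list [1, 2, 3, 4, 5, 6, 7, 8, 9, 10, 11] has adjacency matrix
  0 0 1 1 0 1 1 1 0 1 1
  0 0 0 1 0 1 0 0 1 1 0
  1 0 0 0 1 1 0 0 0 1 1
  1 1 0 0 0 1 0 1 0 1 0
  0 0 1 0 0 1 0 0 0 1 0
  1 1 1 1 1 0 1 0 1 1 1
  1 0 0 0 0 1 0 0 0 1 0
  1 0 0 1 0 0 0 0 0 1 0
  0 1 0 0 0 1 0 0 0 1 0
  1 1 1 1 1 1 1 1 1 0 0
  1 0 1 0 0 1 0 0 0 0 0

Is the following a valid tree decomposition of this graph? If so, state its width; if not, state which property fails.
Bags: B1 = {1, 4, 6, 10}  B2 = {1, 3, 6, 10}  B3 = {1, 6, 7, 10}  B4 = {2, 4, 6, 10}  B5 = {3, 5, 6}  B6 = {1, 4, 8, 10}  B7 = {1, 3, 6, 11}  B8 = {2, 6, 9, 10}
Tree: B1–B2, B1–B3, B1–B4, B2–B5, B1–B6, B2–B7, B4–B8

A tree decomposition must satisfy three properties: every vertex lies in some bag; for every edge, both endpoints lie together in some bag; and for every vertex, the bags containing it form a connected subtree. Here edge (10,5) lies in no bag, so the decomposition is invalid.

No — edge (10,5) lies in no bag.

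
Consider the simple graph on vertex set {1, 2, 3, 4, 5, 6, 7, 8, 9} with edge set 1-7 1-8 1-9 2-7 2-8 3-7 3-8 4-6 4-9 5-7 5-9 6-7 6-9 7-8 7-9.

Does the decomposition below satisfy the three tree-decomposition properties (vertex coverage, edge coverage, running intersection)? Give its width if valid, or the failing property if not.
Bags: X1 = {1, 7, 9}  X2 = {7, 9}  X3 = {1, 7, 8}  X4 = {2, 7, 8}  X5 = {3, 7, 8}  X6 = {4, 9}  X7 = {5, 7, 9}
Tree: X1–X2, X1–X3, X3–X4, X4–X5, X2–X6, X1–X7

A tree decomposition must satisfy three properties: every vertex lies in some bag; for every edge, both endpoints lie together in some bag; and for every vertex, the bags containing it form a connected subtree. Here vertex 6 appears in no bag, so the decomposition is invalid.

No — vertex 6 appears in no bag.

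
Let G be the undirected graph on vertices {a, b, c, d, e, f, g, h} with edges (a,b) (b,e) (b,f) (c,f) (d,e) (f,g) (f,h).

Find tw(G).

A width-1 tree decomposition is:
Bags: B1 = {a, b}  B2 = {b, f}  B3 = {f, h}  B4 = {c, f}  B5 = {f, g}  B6 = {b, e}  B7 = {d, e}
Tree: B1–B2, B2–B3, B3–B4, B2–B5, B2–B6, B6–B7
Each bag holds 2 vertices, so the decomposition has width 1, which upper-bounds the treewidth. G has an edge, so its treewidth is at least 1. Therefore the treewidth is 1.

1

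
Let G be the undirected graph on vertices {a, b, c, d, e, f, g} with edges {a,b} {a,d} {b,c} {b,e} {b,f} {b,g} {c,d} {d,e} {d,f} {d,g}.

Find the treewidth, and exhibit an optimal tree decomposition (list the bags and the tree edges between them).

Each bag holds 3 vertices, so the decomposition has width 2, which upper-bounds the treewidth. Since b–e–d–g–b is a cycle in G, G is not acyclic. Forests are exactly the graphs of treewidth ≤ 1, so tw(G) ≥ 2. The upper and lower bounds meet at 2, so that is the treewidth.

Treewidth 2.
One such decomposition:
Bags: B1 = {b, d, e}  B2 = {b, d, g}  B3 = {b, c, d}  B4 = {a, b, d}  B5 = {b, d, f}
Tree: B1–B2, B2–B3, B3–B4, B4–B5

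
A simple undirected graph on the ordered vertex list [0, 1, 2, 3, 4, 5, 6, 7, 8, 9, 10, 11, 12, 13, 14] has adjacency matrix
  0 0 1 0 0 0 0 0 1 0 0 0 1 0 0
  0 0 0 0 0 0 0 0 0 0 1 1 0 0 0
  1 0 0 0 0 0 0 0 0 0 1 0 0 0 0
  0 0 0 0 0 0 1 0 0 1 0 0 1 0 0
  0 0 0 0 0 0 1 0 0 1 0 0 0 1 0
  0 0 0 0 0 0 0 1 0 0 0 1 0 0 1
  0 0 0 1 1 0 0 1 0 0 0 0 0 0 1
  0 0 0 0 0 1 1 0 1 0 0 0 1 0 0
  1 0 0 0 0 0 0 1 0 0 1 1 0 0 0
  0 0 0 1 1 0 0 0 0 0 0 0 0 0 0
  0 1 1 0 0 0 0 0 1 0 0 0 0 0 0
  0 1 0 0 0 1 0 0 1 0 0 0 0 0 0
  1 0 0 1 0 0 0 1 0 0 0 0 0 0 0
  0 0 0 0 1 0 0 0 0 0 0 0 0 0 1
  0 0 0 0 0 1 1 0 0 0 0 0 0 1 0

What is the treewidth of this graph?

A width-3 tree decomposition is:
Bags: B1 = {1, 2, 10, 11}  B2 = {2, 8, 10, 11}  B3 = {0, 2, 8, 11}  B4 = {0, 5, 8, 11}  B5 = {0, 5, 7, 8}  B6 = {0, 5, 7, 12}  B7 = {5, 7, 12, 14}  B8 = {6, 7, 12, 14}  B9 = {3, 6, 12, 14}  B10 = {3, 6, 13, 14}  B11 = {3, 4, 6, 13}  B12 = {3, 4, 9, 13}
Tree: B1–B2, B2–B3, B3–B4, B4–B5, B5–B6, B6–B7, B7–B8, B8–B9, B9–B10, B10–B11, B11–B12
The largest bag has 4 vertices, giving width 3; this decomposition certifies tw(G) ≤ 3. For the lower bound: the 4 vertex sets {1,2,10}, {11}, {8}, {0,5,7,12} are disjoint, each induces a connected subgraph, and every pair is joined by at least one edge of G. Contracting each set to a single vertex therefore yields K_{4} as a minor, and since treewidth is minor-monotone, tw(G) ≥ tw(K_{4}) = 3. Hence tw(G) = 3 exactly.

3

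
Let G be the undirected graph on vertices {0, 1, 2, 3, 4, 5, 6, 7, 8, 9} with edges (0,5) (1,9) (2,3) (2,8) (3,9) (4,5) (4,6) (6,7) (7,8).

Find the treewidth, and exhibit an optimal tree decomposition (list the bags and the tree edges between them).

Treewidth 1.
One optimal decomposition is:
Bags: B1 = {1, 9}  B2 = {3, 9}  B3 = {2, 3}  B4 = {2, 8}  B5 = {7, 8}  B6 = {6, 7}  B7 = {4, 6}  B8 = {4, 5}  B9 = {0, 5}
Tree: B1–B2, B2–B3, B3–B4, B4–B5, B5–B6, B6–B7, B7–B8, B8–B9

Each bag holds 2 vertices, so the decomposition has width 1, which upper-bounds the treewidth. Since G has at least one edge (e.g. 1–9), it is not an edgeless graph, so tw(G) ≥ 1. Hence tw(G) = 1 exactly.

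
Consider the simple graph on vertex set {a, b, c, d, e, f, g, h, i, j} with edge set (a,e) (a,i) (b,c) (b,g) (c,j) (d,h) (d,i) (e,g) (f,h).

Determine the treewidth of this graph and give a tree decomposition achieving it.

Treewidth 1.
Bags: B1 = {c, j}  B2 = {b, c}  B3 = {b, g}  B4 = {e, g}  B5 = {a, e}  B6 = {a, i}  B7 = {d, i}  B8 = {d, h}  B9 = {f, h}
Tree: B1–B2, B2–B3, B3–B4, B4–B5, B5–B6, B6–B7, B7–B8, B8–B9

Each bag holds 2 vertices, so the decomposition has width 1, which upper-bounds the treewidth. Any graph with an edge has treewidth ≥ 1, and G has the edge j–c. Combining the bounds, tw(G) = 1.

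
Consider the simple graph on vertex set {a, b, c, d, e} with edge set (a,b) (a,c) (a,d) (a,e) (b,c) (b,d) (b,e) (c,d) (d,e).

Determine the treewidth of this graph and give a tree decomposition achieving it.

Treewidth 3.
One optimal decomposition is:
Bags: B1 = {a, b, d, e}  B2 = {a, b, c, d}
Tree: B1–B2

Each bag holds 4 vertices, so the decomposition has width 3, which upper-bounds the treewidth. On the other hand G contains the 4-clique {a, b, d, e}. A clique must lie in a single bag of any decomposition, so no decomposition can have width below 3. Hence tw(G) = 3 exactly.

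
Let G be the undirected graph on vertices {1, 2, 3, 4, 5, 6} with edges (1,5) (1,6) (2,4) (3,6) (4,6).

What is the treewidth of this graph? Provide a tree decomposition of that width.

Treewidth 1.
Bags: B1 = {3, 6}  B2 = {4, 6}  B3 = {1, 6}  B4 = {1, 5}  B5 = {2, 4}
Tree: B1–B2, B2–B3, B3–B4, B2–B5

Each bag holds 2 vertices, so the decomposition has width 1, which upper-bounds the treewidth. G has an edge, so its treewidth is at least 1. Hence tw(G) = 1 exactly.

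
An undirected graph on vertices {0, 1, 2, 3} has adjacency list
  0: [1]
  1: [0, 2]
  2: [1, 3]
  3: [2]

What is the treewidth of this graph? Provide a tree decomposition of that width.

Treewidth 1.
One optimal decomposition is:
Bags: B1 = {0, 1}  B2 = {1, 2}  B3 = {2, 3}
Tree: B1–B2, B2–B3

Each bag holds 2 vertices, so the decomposition has width 1, which upper-bounds the treewidth. Since G has at least one edge (e.g. 0–1), it is not an edgeless graph, so tw(G) ≥ 1. Therefore the treewidth is 1.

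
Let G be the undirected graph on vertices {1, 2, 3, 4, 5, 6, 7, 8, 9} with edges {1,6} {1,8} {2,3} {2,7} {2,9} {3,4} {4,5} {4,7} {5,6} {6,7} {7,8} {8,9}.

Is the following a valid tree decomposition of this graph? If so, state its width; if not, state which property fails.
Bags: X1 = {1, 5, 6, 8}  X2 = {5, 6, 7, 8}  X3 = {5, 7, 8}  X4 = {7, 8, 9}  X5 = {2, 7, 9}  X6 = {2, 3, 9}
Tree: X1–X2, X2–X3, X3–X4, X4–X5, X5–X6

No — vertex 4 appears in no bag.

A tree decomposition must satisfy three properties: every vertex lies in some bag; for every edge, both endpoints lie together in some bag; and for every vertex, the bags containing it form a connected subtree. Here vertex 4 appears in no bag, so the decomposition is invalid.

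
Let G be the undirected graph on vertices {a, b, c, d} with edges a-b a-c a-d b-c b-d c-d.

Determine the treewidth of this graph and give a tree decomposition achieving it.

Treewidth 3.
One such decomposition:
Bags: B1 = {a, b, c, d}
Tree: (single bag)

A single bag containing all 4 vertices is trivially a valid decomposition of width 3. On the other hand G contains the 4-clique {a, b, c, d}. A clique must lie in a single bag of any decomposition, so no decomposition can have width below 3. Therefore the treewidth is 3.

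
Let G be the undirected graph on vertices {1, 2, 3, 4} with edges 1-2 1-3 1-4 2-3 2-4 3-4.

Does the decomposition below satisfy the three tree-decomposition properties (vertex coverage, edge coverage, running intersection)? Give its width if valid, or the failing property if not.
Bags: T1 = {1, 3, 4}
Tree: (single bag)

A tree decomposition must satisfy three properties: every vertex lies in some bag; for every edge, both endpoints lie together in some bag; and for every vertex, the bags containing it form a connected subtree. Here vertex 2 appears in no bag, so the decomposition is invalid.

No — vertex 2 appears in no bag.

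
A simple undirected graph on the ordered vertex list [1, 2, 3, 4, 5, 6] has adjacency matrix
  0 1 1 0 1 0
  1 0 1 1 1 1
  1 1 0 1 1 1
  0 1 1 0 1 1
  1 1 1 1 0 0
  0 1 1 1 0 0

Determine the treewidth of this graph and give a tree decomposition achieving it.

Treewidth 3.
Bags: B1 = {2, 3, 4, 6}  B2 = {2, 3, 4, 5}  B3 = {1, 2, 3, 5}
Tree: B1–B2, B2–B3

Each bag holds 4 vertices, so the decomposition has width 3, which upper-bounds the treewidth. On the other hand G contains the 4-clique {1, 2, 3, 5}. A clique must lie in a single bag of any decomposition, so no decomposition can have width below 3. Hence tw(G) = 3 exactly.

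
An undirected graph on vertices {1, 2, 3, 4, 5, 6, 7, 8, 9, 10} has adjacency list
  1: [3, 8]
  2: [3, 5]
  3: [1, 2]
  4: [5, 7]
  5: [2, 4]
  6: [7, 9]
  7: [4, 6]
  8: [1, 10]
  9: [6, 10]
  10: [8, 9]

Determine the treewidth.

A width-2 tree decomposition is:
Bags: B1 = {2, 3, 5}  B2 = {3, 4, 5}  B3 = {3, 4, 7}  B4 = {3, 6, 7}  B5 = {3, 6, 9}  B6 = {3, 9, 10}  B7 = {3, 8, 10}  B8 = {1, 3, 8}
Tree: B1–B2, B2–B3, B3–B4, B4–B5, B5–B6, B6–B7, B7–B8
Each bag holds 3 vertices, so the decomposition has width 2, which upper-bounds the treewidth. For the lower bound, G contains the cycle 3–2–5–4–7–6–9–10–8–1–3, so G is not a forest; only forests have treewidth ≤ 1, hence tw(G) ≥ 2. Combining the bounds, tw(G) = 2.

2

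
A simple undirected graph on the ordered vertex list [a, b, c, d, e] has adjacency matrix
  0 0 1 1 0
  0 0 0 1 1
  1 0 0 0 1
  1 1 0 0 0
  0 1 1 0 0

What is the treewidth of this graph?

2

A width-2 tree decomposition is:
Bags: B1 = {a, b, d}  B2 = {a, b, c}  B3 = {b, c, e}
Tree: B1–B2, B2–B3
The largest bag has 3 vertices, giving width 2; this decomposition certifies tw(G) ≤ 2. Since b–d–a–c–e–b is a cycle in G, G is not acyclic. Forests are exactly the graphs of treewidth ≤ 1, so tw(G) ≥ 2. Therefore the treewidth is 2.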